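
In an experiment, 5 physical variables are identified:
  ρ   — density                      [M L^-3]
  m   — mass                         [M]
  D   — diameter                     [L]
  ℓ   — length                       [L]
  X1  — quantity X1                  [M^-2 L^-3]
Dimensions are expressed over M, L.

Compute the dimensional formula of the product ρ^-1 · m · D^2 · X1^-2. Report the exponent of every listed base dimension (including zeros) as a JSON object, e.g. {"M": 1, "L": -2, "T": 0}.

Dimensional matrix (M×L by ρ×m×D×ℓ×X1):
  M: [ 1  1  0  0 -2]
  L: [-3  0  1  1 -3]
  [M]: (-1)·1+(1)·1+(2)·0+(-2)·-2 = 4
  [L]: (-1)·-3+(1)·0+(2)·1+(-2)·-3 = 11
⇒ M^4 L^11

{"M": 4, "L": 11}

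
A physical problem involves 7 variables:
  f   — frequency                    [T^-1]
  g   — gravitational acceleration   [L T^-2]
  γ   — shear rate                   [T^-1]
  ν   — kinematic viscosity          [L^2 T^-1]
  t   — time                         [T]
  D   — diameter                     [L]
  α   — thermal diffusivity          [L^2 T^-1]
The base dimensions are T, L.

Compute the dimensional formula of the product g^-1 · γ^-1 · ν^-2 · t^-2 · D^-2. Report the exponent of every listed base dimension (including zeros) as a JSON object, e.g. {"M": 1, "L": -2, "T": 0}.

{"T": 3, "L": -7}

Exponent matrix [T,L] × [f,g,γ,ν,t,D,α]:
  T: [-1 -2 -1 -1  1  0 -1]
  L: [ 0  1  0  2  0  1  2]
  [T]: (-1)·-2+(-1)·-1+(-2)·-1+(-2)·1+(-2)·0 = 3
  [L]: (-1)·1+(-1)·0+(-2)·2+(-2)·0+(-2)·1 = -7
⇒ T^3 L^-7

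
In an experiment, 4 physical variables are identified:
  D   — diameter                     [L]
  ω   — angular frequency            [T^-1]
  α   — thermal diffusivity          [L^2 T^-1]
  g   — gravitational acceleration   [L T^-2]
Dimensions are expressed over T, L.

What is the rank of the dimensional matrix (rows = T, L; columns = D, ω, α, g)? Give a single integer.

Dimensional matrix (T×L by D×ω×α×g):
  T: [ 0 -1 -1 -2]
  L: [ 1  0  2  1]
Row reduction gives pivot columns D,ω; rank = 2

2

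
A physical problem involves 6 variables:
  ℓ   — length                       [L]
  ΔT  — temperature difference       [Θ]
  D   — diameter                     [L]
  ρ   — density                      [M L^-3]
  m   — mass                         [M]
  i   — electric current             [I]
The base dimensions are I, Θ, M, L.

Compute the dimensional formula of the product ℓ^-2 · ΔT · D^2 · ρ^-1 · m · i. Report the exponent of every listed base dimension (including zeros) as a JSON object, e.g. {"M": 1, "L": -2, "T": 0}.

{"I": 1, "Θ": 1, "M": 0, "L": 3}

Dimensional matrix (I×Θ×M×L by ℓ×ΔT×D×ρ×m×i):
  I: [ 0  0  0  0  0  1]
  Θ: [ 0  1  0  0  0  0]
  M: [ 0  0  0  1  1  0]
  L: [ 1  0  1 -3  0  0]
  [I]: (-2)·0+(1)·0+(2)·0+(-1)·0+(1)·0+(1)·1 = 1
  [Θ]: (-2)·0+(1)·1+(2)·0+(-1)·0+(1)·0+(1)·0 = 1
  [M]: (-2)·0+(1)·0+(2)·0+(-1)·1+(1)·1+(1)·0 = 0
  [L]: (-2)·1+(1)·0+(2)·1+(-1)·-3+(1)·0+(1)·0 = 3
⇒ I Θ L^3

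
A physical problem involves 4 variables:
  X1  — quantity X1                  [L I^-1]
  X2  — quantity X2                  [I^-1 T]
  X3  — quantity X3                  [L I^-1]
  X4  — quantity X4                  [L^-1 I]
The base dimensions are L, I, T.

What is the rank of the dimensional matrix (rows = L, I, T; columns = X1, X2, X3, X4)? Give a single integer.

Exponent matrix [L,I,T] × [X1,X2,X3,X4]:
  L: [ 1  0  1 -1]
  I: [-1 -1 -1  1]
  T: [ 0  1  0  0]
Echelon form has 2 nonzero rows (pivots: X1,X2)

2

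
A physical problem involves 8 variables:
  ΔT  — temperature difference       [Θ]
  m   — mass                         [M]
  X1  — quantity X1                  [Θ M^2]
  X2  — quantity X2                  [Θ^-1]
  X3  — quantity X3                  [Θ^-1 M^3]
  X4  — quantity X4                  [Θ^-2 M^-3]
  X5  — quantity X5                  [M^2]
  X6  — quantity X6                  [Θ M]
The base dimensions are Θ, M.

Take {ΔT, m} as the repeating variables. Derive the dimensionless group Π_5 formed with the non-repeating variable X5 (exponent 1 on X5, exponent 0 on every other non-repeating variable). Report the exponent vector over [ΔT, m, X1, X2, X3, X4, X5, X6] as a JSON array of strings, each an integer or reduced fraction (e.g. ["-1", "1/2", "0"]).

Write exponents as rows Θ,M / cols ΔT,m,X1,X2,X3,X4,X5,X6:
  Θ: [ 1  0  1 -1 -1 -2  0  1]
  M: [ 0  1  2  0  3 -3  2  1]
Row reduction gives pivot columns ΔT,m; rank = 2
Pivot set = {ΔT,m}, free = {X1,X2,X3,X4,X5,X6}
RREF:
  r0: [   1    0    1   -1   -1   -2    0    1]
  r1: [   0    1    2    0    3   -3    2    1]
Fix exponent of X5 at 1, X1 at 0, X2 at 0, X3 at 0, X4 at 0, X6 at 0; solve each RREF row for its pivot's exponent:
  r0: exp(ΔT) + (0)·1 = 0 ⇒ exp(ΔT) = 0
  r1: exp(m) + (2)·1 = 0 ⇒ exp(m) = -2
Π_5 = m^-2 · X5

["0", "-2", "0", "0", "0", "0", "1", "0"]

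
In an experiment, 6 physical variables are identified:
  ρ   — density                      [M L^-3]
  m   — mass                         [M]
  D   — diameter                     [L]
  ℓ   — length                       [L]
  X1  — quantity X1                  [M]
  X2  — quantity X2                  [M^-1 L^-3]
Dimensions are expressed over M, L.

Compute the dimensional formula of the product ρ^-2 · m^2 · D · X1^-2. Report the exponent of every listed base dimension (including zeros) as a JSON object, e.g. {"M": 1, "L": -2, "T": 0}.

{"M": -2, "L": 7}

Exponent matrix [M,L] × [ρ,m,D,ℓ,X1,X2]:
  M: [ 1  1  0  0  1 -1]
  L: [-3  0  1  1  0 -3]
  [M]: (-2)·1+(2)·1+(1)·0+(-2)·1 = -2
  [L]: (-2)·-3+(2)·0+(1)·1+(-2)·0 = 7
⇒ M^-2 L^7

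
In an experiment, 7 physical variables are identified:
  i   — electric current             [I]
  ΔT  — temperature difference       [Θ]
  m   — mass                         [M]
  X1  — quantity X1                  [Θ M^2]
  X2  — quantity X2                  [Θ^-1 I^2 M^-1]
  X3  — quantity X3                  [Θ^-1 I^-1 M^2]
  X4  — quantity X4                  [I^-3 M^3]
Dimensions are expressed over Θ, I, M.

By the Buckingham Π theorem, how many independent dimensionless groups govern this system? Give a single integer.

Exponent matrix [Θ,I,M] × [i,ΔT,m,X1,X2,X3,X4]:
  Θ: [ 0  1  0  1 -1 -1  0]
  I: [ 1  0  0  0  2 -1 -3]
  M: [ 0  0  1  2 -1  2  3]
RREF → pivots at {i,ΔT,m} ⇒ r = 3
n=7, r=3 ⇒ 4 dimensionless groups

4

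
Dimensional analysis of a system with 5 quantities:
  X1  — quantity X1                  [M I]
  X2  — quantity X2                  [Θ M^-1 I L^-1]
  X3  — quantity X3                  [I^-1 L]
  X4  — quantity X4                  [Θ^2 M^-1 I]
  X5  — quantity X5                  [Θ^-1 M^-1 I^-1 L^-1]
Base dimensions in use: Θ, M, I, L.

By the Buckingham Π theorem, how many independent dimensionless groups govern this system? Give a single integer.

2

Write exponents as rows Θ,M,I,L / cols X1,X2,X3,X4,X5:
  Θ: [ 0  1  0  2 -1]
  M: [ 1 -1  0 -1 -1]
  I: [ 1  1 -1  1 -1]
  L: [ 0 -1  1  0 -1]
Echelon form has 3 nonzero rows (pivots: X1,X2,X3)
Π count = n − r = 5 − 3 = 2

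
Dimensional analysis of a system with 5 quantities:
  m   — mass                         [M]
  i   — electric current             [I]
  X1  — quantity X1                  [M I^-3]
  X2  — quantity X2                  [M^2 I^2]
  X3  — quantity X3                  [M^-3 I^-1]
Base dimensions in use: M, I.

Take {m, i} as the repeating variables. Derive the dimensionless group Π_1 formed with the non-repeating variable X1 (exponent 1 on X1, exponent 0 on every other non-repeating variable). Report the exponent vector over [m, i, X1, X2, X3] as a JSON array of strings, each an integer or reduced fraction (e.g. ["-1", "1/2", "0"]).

["-1", "3", "1", "0", "0"]

Exponent matrix [M,I] × [m,i,X1,X2,X3]:
  M: [ 1  0  1  2 -3]
  I: [ 0  1 -3  2 -1]
Echelon form has 2 nonzero rows (pivots: m,i)
Pivot set = {m,i}, free = {X1,X2,X3}
RREF:
  r0: [   1    0    1    2   -3]
  r1: [   0    1   -3    2   -1]
Fix exponent of X1 at 1, X2 at 0, X3 at 0; solve each RREF row for its pivot's exponent:
  r0: exp(m) + (1)·1 = 0 ⇒ exp(m) = -1
  r1: exp(i) + (-3)·1 = 0 ⇒ exp(i) = 3
Π_1 = m^-1 · i^3 · X1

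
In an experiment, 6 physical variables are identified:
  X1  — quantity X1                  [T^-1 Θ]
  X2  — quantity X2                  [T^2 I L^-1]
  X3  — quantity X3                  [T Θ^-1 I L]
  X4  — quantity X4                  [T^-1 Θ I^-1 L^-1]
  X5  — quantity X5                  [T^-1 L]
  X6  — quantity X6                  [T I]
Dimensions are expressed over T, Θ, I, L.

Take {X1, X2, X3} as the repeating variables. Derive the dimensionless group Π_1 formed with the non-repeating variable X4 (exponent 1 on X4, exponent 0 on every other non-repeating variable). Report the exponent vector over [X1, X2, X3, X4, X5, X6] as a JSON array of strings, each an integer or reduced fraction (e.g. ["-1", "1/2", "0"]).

["0", "0", "1", "1", "0", "0"]

Write exponents as rows T,Θ,I,L / cols X1,X2,X3,X4,X5,X6:
  T: [-1  2  1 -1 -1  1]
  Θ: [ 1  0 -1  1  0  0]
  I: [ 0  1  1 -1  0  1]
  L: [ 0 -1  1 -1  1  0]
Row reduction gives pivot columns X1,X2,X3; rank = 3
Pivot set = {X1,X2,X3}, free = {X4,X5,X6}
RREF:
  r0: [   1    0    0    0  1/2  1/2]
  r1: [   0    1    0    0 -1/2  1/2]
  r2: [   0    0    1   -1  1/2  1/2]
  r3: [   0    0    0    0    0    0]
Fix exponent of X4 at 1, X5 at 0, X6 at 0; solve each RREF row for its pivot's exponent:
  r0: exp(X1) + (0)·1 = 0 ⇒ exp(X1) = 0
  r1: exp(X2) + (0)·1 = 0 ⇒ exp(X2) = 0
  r2: exp(X3) + (-1)·1 = 0 ⇒ exp(X3) = 1
Π_1 = X3 · X4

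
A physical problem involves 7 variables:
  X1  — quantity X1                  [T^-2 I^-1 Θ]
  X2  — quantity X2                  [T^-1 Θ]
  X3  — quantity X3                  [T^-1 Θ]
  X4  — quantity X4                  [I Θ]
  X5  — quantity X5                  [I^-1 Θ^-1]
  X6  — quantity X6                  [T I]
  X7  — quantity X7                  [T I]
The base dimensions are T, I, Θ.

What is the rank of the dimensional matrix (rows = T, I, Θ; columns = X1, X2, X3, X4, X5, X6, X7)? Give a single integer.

2

Exponent matrix [T,I,Θ] × [X1,X2,X3,X4,X5,X6,X7]:
  T: [-2 -1 -1  0  0  1  1]
  I: [-1  0  0  1 -1  1  1]
  Θ: [ 1  1  1  1 -1  0  0]
Row reduction gives pivot columns X1,X2; rank = 2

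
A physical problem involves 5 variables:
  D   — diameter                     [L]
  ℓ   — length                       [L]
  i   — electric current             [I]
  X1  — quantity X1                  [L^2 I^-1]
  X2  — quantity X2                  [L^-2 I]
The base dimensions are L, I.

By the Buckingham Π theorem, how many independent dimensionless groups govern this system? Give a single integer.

3

Dimensional matrix (L×I by D×ℓ×i×X1×X2):
  L: [ 1  1  0  2 -2]
  I: [ 0  0  1 -1  1]
Row reduction gives pivot columns D,i; rank = 2
n=5, r=2 ⇒ 3 dimensionless groups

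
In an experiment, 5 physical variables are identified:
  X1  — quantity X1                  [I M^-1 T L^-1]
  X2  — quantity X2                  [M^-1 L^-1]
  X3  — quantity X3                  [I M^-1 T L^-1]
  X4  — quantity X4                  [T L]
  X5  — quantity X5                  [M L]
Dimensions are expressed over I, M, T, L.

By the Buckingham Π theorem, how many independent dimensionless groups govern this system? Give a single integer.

2

Exponent matrix [I,M,T,L] × [X1,X2,X3,X4,X5]:
  I: [ 1  0  1  0  0]
  M: [-1 -1 -1  0  1]
  T: [ 1  0  1  1  0]
  L: [-1 -1 -1  1  1]
RREF → pivots at {X1,X2,X4} ⇒ r = 3
Π count = n − r = 5 − 3 = 2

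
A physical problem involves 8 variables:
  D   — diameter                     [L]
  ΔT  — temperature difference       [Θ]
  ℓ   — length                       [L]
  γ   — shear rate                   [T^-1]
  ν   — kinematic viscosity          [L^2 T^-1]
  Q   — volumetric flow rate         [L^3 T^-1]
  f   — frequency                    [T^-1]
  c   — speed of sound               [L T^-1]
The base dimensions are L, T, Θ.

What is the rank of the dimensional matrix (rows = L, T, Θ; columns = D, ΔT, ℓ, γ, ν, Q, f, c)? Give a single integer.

3

Write exponents as rows L,T,Θ / cols D,ΔT,ℓ,γ,ν,Q,f,c:
  L: [ 1  0  1  0  2  3  0  1]
  T: [ 0  0  0 -1 -1 -1 -1 -1]
  Θ: [ 0  1  0  0  0  0  0  0]
Echelon form has 3 nonzero rows (pivots: D,ΔT,γ)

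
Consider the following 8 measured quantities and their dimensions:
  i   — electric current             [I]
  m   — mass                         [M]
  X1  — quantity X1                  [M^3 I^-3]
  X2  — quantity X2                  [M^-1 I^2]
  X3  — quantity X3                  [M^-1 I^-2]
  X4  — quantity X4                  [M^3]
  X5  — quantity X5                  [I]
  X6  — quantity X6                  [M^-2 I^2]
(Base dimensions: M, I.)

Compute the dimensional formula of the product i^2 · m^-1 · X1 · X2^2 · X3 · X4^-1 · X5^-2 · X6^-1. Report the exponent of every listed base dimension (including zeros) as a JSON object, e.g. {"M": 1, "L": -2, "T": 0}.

{"M": -2, "I": -3}

Dimensional matrix (M×I by i×m×X1×X2×X3×X4×X5×X6):
  M: [ 0  1  3 -1 -1  3  0 -2]
  I: [ 1  0 -3  2 -2  0  1  2]
  [M]: (2)·0+(-1)·1+(1)·3+(2)·-1+(1)·-1+(-1)·3+(-2)·0+(-1)·-2 = -2
  [I]: (2)·1+(-1)·0+(1)·-3+(2)·2+(1)·-2+(-1)·0+(-2)·1+(-1)·2 = -3
⇒ M^-2 I^-3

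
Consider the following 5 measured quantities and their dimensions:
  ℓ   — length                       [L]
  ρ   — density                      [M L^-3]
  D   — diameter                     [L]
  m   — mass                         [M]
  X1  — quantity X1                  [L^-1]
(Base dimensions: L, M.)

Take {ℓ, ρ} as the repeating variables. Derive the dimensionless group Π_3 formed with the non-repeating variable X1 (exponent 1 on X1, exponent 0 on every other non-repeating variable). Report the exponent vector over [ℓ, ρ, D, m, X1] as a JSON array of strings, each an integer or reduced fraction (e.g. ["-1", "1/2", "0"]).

["1", "0", "0", "0", "1"]

Exponent matrix [L,M] × [ℓ,ρ,D,m,X1]:
  L: [ 1 -3  1  0 -1]
  M: [ 0  1  0  1  0]
Echelon form has 2 nonzero rows (pivots: ℓ,ρ)
Pivot set = {ℓ,ρ}, free = {D,m,X1}
RREF:
  r0: [   1    0    1    3   -1]
  r1: [   0    1    0    1    0]
Fix exponent of X1 at 1, D at 0, m at 0; solve each RREF row for its pivot's exponent:
  r0: exp(ℓ) + (-1)·1 = 0 ⇒ exp(ℓ) = 1
  r1: exp(ρ) + (0)·1 = 0 ⇒ exp(ρ) = 0
Π_3 = ℓ · X1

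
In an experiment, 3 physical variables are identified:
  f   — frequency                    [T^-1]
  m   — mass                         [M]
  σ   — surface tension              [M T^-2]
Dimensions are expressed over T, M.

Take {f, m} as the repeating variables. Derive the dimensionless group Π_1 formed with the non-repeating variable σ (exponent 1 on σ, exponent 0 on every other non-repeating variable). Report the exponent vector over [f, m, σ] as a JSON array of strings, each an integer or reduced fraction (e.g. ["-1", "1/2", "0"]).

["-2", "-1", "1"]

Write exponents as rows T,M / cols f,m,σ:
  T: [-1  0 -2]
  M: [ 0  1  1]
Echelon form has 2 nonzero rows (pivots: f,m)
Pivot set = {f,m}, free = {σ}
RREF:
  r0: [   1    0    2]
  r1: [   0    1    1]
Fix exponent of σ at 1; solve each RREF row for its pivot's exponent:
  r0: exp(f) + (2)·1 = 0 ⇒ exp(f) = -2
  r1: exp(m) + (1)·1 = 0 ⇒ exp(m) = -1
Π_1 = f^-2 · m^-1 · σ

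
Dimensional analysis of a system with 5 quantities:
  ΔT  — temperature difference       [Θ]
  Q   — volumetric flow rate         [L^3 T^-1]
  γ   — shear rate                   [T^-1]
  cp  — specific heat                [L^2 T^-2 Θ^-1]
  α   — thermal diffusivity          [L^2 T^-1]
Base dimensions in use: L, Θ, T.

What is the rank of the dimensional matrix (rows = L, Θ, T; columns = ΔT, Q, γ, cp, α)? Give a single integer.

Write exponents as rows L,Θ,T / cols ΔT,Q,γ,cp,α:
  L: [ 0  3  0  2  2]
  Θ: [ 1  0  0 -1  0]
  T: [ 0 -1 -1 -2 -1]
Echelon form has 3 nonzero rows (pivots: ΔT,Q,γ)

3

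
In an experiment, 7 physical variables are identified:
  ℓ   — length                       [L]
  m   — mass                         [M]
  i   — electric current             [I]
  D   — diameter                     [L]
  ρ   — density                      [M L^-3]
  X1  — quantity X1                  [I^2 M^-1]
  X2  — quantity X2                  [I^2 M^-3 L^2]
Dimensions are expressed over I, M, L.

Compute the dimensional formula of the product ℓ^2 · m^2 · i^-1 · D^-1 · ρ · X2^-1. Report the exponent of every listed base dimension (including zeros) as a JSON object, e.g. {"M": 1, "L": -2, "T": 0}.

{"I": -3, "M": 6, "L": -4}

Write exponents as rows I,M,L / cols ℓ,m,i,D,ρ,X1,X2:
  I: [ 0  0  1  0  0  2  2]
  M: [ 0  1  0  0  1 -1 -3]
  L: [ 1  0  0  1 -3  0  2]
  [I]: (2)·0+(2)·0+(-1)·1+(-1)·0+(1)·0+(-1)·2 = -3
  [M]: (2)·0+(2)·1+(-1)·0+(-1)·0+(1)·1+(-1)·-3 = 6
  [L]: (2)·1+(2)·0+(-1)·0+(-1)·1+(1)·-3+(-1)·2 = -4
⇒ I^-3 M^6 L^-4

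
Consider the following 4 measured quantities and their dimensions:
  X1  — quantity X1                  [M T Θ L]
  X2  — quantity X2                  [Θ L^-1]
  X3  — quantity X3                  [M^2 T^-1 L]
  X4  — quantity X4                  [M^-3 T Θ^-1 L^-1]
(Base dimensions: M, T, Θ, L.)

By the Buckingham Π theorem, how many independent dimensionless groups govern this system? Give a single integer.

1

Write exponents as rows M,T,Θ,L / cols X1,X2,X3,X4:
  M: [ 1  0  2 -3]
  T: [ 1  0 -1  1]
  Θ: [ 1  1  0 -1]
  L: [ 1 -1  1 -1]
Row reduction gives pivot columns X1,X2,X3; rank = 3
n=4, r=3 ⇒ 1 dimensionless group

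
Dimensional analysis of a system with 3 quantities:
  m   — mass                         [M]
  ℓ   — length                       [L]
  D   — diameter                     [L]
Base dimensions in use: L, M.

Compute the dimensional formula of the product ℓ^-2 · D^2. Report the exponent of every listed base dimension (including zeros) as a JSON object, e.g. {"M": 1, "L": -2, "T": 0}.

{"L": 0, "M": 0}

Exponent matrix [L,M] × [m,ℓ,D]:
  L: [ 0  1  1]
  M: [ 1  0  0]
  [L]: (-2)·1+(2)·1 = 0
  [M]: (-2)·0+(2)·0 = 0
⇒ 1 (dimensionless)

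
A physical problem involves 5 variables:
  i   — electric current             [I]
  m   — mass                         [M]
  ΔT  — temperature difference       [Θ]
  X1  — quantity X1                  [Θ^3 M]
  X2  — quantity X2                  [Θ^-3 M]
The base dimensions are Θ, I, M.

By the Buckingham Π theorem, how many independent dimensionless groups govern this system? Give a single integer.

Write exponents as rows Θ,I,M / cols i,m,ΔT,X1,X2:
  Θ: [ 0  0  1  3 -3]
  I: [ 1  0  0  0  0]
  M: [ 0  1  0  1  1]
Row reduction gives pivot columns i,m,ΔT; rank = 3
5 vars − rank 3 = 2 Π groups

2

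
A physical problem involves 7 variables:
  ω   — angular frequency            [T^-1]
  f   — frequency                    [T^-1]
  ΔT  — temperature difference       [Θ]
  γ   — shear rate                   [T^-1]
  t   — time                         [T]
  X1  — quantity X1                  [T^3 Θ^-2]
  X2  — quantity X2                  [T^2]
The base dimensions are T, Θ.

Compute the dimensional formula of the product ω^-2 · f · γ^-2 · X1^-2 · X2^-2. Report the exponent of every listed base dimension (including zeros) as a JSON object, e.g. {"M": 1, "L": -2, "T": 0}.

{"T": -7, "Θ": 4}

Exponent matrix [T,Θ] × [ω,f,ΔT,γ,t,X1,X2]:
  T: [-1 -1  0 -1  1  3  2]
  Θ: [ 0  0  1  0  0 -2  0]
  [T]: (-2)·-1+(1)·-1+(-2)·-1+(-2)·3+(-2)·2 = -7
  [Θ]: (-2)·0+(1)·0+(-2)·0+(-2)·-2+(-2)·0 = 4
⇒ T^-7 Θ^4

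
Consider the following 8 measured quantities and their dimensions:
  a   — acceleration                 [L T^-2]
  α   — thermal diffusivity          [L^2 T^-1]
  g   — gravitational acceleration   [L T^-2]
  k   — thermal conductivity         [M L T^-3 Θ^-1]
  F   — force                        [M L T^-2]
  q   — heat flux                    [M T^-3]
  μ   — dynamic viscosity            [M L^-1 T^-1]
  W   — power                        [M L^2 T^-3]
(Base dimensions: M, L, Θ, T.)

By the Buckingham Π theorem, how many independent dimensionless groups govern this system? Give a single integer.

Dimensional matrix (M×L×Θ×T by a×α×g×k×F×q×μ×W):
  M: [ 0  0  0  1  1  1  1  1]
  L: [ 1  2  1  1  1  0 -1  2]
  Θ: [ 0  0  0 -1  0  0  0  0]
  T: [-2 -1 -2 -3 -2 -3 -1 -3]
Echelon form has 4 nonzero rows (pivots: a,α,k,F)
Π count = n − r = 8 − 4 = 4

4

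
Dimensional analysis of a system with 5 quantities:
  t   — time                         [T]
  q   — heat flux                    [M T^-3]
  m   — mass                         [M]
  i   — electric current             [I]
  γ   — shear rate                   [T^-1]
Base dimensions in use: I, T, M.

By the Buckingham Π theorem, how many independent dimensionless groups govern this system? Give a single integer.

Dimensional matrix (I×T×M by t×q×m×i×γ):
  I: [ 0  0  0  1  0]
  T: [ 1 -3  0  0 -1]
  M: [ 0  1  1  0  0]
Echelon form has 3 nonzero rows (pivots: t,q,i)
n=5, r=3 ⇒ 2 dimensionless groups

2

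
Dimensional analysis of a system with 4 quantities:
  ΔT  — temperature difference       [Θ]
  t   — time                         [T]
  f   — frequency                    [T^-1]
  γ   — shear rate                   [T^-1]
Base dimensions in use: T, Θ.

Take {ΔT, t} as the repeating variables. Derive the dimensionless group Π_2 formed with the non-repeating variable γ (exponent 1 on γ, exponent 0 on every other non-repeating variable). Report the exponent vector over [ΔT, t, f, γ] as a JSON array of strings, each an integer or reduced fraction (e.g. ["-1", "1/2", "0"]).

["0", "1", "0", "1"]

Exponent matrix [T,Θ] × [ΔT,t,f,γ]:
  T: [ 0  1 -1 -1]
  Θ: [ 1  0  0  0]
RREF → pivots at {ΔT,t} ⇒ r = 2
Repeat: ΔT,t; free: f,γ
RREF:
  r0: [   1    0    0    0]
  r1: [   0    1   -1   -1]
Fix exponent of γ at 1, f at 0; solve each RREF row for its pivot's exponent:
  r0: exp(ΔT) + (0)·1 = 0 ⇒ exp(ΔT) = 0
  r1: exp(t) + (-1)·1 = 0 ⇒ exp(t) = 1
Π_2 = t · γ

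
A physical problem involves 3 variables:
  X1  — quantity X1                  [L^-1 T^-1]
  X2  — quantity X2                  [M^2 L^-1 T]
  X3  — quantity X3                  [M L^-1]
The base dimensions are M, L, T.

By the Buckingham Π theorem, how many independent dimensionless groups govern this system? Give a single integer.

1

Dimensional matrix (M×L×T by X1×X2×X3):
  M: [ 0  2  1]
  L: [-1 -1 -1]
  T: [-1  1  0]
Echelon form has 2 nonzero rows (pivots: X1,X2)
Π count = n − r = 3 − 2 = 1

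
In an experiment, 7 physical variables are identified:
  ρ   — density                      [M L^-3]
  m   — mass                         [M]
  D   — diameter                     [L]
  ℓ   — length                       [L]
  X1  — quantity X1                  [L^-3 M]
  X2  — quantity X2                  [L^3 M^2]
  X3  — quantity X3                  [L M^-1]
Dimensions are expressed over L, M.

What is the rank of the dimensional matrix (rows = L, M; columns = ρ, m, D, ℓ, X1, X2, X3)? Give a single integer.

2

Write exponents as rows L,M / cols ρ,m,D,ℓ,X1,X2,X3:
  L: [-3  0  1  1 -3  3  1]
  M: [ 1  1  0  0  1  2 -1]
RREF → pivots at {ρ,m} ⇒ r = 2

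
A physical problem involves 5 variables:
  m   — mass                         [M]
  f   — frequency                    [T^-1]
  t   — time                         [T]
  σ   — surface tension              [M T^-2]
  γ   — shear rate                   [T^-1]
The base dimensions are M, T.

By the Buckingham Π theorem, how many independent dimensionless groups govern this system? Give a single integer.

Dimensional matrix (M×T by m×f×t×σ×γ):
  M: [ 1  0  0  1  0]
  T: [ 0 -1  1 -2 -1]
Echelon form has 2 nonzero rows (pivots: m,f)
n=5, r=2 ⇒ 3 dimensionless groups

3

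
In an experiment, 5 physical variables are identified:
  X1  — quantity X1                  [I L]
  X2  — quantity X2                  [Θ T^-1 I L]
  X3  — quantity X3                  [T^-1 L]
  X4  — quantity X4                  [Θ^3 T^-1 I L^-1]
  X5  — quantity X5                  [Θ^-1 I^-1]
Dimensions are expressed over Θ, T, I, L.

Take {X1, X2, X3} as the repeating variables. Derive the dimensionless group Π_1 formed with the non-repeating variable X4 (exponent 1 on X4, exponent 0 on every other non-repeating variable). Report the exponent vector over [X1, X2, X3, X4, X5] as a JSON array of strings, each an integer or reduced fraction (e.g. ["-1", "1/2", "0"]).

Dimensional matrix (Θ×T×I×L by X1×X2×X3×X4×X5):
  Θ: [ 0  1  0  3 -1]
  T: [ 0 -1 -1 -1  0]
  I: [ 1  1  0  1 -1]
  L: [ 1  1  1 -1  0]
Row reduction gives pivot columns X1,X2,X3; rank = 3
Repeat: X1,X2,X3; free: X4,X5
RREF:
  r0: [   1    0    0   -2    0]
  r1: [   0    1    0    3   -1]
  r2: [   0    0    1   -2    1]
  r3: [   0    0    0    0    0]
Fix exponent of X4 at 1, X5 at 0; solve each RREF row for its pivot's exponent:
  r0: exp(X1) + (-2)·1 = 0 ⇒ exp(X1) = 2
  r1: exp(X2) + (3)·1 = 0 ⇒ exp(X2) = -3
  r2: exp(X3) + (-2)·1 = 0 ⇒ exp(X3) = 2
Π_1 = X1^2 · X2^-3 · X3^2 · X4

["2", "-3", "2", "1", "0"]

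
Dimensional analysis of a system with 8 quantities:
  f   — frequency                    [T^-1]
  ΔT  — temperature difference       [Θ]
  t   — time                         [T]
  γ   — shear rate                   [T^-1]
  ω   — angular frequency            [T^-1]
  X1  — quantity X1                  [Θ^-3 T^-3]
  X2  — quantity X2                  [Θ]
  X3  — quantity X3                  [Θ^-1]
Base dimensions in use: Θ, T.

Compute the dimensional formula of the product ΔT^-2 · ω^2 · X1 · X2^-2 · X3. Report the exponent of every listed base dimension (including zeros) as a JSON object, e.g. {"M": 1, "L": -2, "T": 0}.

Dimensional matrix (Θ×T by f×ΔT×t×γ×ω×X1×X2×X3):
  Θ: [ 0  1  0  0  0 -3  1 -1]
  T: [-1  0  1 -1 -1 -3  0  0]
  [Θ]: (-2)·1+(2)·0+(1)·-3+(-2)·1+(1)·-1 = -8
  [T]: (-2)·0+(2)·-1+(1)·-3+(-2)·0+(1)·0 = -5
⇒ Θ^-8 T^-5

{"Θ": -8, "T": -5}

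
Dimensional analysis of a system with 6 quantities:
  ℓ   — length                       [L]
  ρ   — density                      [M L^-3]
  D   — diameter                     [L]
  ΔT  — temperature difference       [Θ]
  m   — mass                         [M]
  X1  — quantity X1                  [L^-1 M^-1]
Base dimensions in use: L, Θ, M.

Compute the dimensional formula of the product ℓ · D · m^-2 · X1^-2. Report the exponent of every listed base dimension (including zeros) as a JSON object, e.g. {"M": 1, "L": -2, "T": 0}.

{"L": 4, "Θ": 0, "M": 0}

Write exponents as rows L,Θ,M / cols ℓ,ρ,D,ΔT,m,X1:
  L: [ 1 -3  1  0  0 -1]
  Θ: [ 0  0  0  1  0  0]
  M: [ 0  1  0  0  1 -1]
  [L]: (1)·1+(1)·1+(-2)·0+(-2)·-1 = 4
  [Θ]: (1)·0+(1)·0+(-2)·0+(-2)·0 = 0
  [M]: (1)·0+(1)·0+(-2)·1+(-2)·-1 = 0
⇒ L^4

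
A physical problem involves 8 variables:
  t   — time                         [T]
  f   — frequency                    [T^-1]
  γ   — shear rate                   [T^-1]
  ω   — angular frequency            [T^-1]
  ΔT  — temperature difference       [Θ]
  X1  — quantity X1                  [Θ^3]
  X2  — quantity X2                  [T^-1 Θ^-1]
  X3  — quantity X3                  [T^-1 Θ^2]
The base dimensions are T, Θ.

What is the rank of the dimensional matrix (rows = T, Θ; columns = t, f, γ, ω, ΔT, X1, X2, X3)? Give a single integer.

2

Exponent matrix [T,Θ] × [t,f,γ,ω,ΔT,X1,X2,X3]:
  T: [ 1 -1 -1 -1  0  0 -1 -1]
  Θ: [ 0  0  0  0  1  3 -1  2]
Echelon form has 2 nonzero rows (pivots: t,ΔT)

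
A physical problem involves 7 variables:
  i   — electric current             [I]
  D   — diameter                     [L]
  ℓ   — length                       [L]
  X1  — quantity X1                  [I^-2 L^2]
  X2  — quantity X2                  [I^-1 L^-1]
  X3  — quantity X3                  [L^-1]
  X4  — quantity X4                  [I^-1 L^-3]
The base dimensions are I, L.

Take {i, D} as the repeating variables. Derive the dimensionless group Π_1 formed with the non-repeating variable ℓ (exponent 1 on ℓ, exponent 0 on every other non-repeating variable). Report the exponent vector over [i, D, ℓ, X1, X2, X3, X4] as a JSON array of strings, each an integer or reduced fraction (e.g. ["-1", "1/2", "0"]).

Dimensional matrix (I×L by i×D×ℓ×X1×X2×X3×X4):
  I: [ 1  0  0 -2 -1  0 -1]
  L: [ 0  1  1  2 -1 -1 -3]
Echelon form has 2 nonzero rows (pivots: i,D)
Pivot set = {i,D}, free = {ℓ,X1,X2,X3,X4}
RREF:
  r0: [   1    0    0   -2   -1    0   -1]
  r1: [   0    1    1    2   -1   -1   -3]
Fix exponent of ℓ at 1, X1 at 0, X2 at 0, X3 at 0, X4 at 0; solve each RREF row for its pivot's exponent:
  r0: exp(i) + (0)·1 = 0 ⇒ exp(i) = 0
  r1: exp(D) + (1)·1 = 0 ⇒ exp(D) = -1
Π_1 = D^-1 · ℓ

["0", "-1", "1", "0", "0", "0", "0"]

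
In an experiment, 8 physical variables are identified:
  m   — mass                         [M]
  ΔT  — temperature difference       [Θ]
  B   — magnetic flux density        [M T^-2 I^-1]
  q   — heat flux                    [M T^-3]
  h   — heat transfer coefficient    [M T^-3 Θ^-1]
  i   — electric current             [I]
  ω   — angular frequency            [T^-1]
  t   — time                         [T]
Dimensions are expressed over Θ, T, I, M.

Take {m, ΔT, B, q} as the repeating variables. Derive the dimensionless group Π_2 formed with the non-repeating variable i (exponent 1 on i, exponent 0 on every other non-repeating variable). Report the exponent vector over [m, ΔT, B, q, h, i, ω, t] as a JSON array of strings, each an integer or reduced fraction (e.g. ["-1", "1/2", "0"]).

["-1/3", "0", "1", "-2/3", "0", "1", "0", "0"]

Write exponents as rows Θ,T,I,M / cols m,ΔT,B,q,h,i,ω,t:
  Θ: [ 0  1  0  0 -1  0  0  0]
  T: [ 0  0 -2 -3 -3  0 -1  1]
  I: [ 0  0 -1  0  0  1  0  0]
  M: [ 1  0  1  1  1  0  0  0]
Row reduction gives pivot columns m,ΔT,B,q; rank = 4
Pivot set = {m,ΔT,B,q}, free = {h,i,ω,t}
RREF:
  r0: [   1    0    0    0    0  1/3 -1/3  1/3]
  r1: [   0    1    0    0   -1    0    0    0]
  r2: [   0    0    1    0    0   -1    0    0]
  r3: [   0    0    0    1    1  2/3  1/3 -1/3]
Fix exponent of i at 1, h at 0, ω at 0, t at 0; solve each RREF row for its pivot's exponent:
  r0: exp(m) + (1/3)·1 = 0 ⇒ exp(m) = -1/3
  r1: exp(ΔT) + (0)·1 = 0 ⇒ exp(ΔT) = 0
  r2: exp(B) + (-1)·1 = 0 ⇒ exp(B) = 1
  r3: exp(q) + (2/3)·1 = 0 ⇒ exp(q) = -2/3
Π_2 = m^(-1/3) · B · q^(-2/3) · i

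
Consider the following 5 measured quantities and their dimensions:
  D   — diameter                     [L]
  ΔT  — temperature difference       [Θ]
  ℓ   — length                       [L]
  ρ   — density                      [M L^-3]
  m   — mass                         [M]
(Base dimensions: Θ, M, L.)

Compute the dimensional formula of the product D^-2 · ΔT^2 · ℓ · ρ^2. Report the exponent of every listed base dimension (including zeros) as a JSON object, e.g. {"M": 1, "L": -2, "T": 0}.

{"Θ": 2, "M": 2, "L": -7}

Exponent matrix [Θ,M,L] × [D,ΔT,ℓ,ρ,m]:
  Θ: [ 0  1  0  0  0]
  M: [ 0  0  0  1  1]
  L: [ 1  0  1 -3  0]
  [Θ]: (-2)·0+(2)·1+(1)·0+(2)·0 = 2
  [M]: (-2)·0+(2)·0+(1)·0+(2)·1 = 2
  [L]: (-2)·1+(2)·0+(1)·1+(2)·-3 = -7
⇒ Θ^2 M^2 L^-7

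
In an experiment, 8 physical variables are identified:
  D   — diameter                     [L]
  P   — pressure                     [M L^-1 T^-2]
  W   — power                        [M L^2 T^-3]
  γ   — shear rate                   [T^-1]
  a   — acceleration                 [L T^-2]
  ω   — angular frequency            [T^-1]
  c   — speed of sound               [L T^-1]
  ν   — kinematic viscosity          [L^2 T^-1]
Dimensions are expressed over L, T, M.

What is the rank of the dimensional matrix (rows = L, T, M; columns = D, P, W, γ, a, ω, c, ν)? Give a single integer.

3

Exponent matrix [L,T,M] × [D,P,W,γ,a,ω,c,ν]:
  L: [ 1 -1  2  0  1  0  1  2]
  T: [ 0 -2 -3 -1 -2 -1 -1 -1]
  M: [ 0  1  1  0  0  0  0  0]
Row reduction gives pivot columns D,P,W; rank = 3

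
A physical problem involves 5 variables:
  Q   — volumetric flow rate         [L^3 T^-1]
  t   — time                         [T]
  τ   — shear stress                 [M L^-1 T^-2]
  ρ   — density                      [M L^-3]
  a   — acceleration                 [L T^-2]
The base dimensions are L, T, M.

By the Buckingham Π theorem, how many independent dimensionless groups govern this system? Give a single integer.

2

Write exponents as rows L,T,M / cols Q,t,τ,ρ,a:
  L: [ 3  0 -1 -3  1]
  T: [-1  1 -2  0 -2]
  M: [ 0  0  1  1  0]
RREF → pivots at {Q,t,τ} ⇒ r = 3
5 vars − rank 3 = 2 Π groups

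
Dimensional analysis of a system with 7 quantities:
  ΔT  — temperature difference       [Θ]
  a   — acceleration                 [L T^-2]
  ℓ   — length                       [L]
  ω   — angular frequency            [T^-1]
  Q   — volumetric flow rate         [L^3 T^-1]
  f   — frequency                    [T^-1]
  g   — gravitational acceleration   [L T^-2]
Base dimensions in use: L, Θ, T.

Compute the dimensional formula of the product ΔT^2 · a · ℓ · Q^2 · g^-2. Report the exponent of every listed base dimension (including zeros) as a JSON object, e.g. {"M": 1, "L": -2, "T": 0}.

Dimensional matrix (L×Θ×T by ΔT×a×ℓ×ω×Q×f×g):
  L: [ 0  1  1  0  3  0  1]
  Θ: [ 1  0  0  0  0  0  0]
  T: [ 0 -2  0 -1 -1 -1 -2]
  [L]: (2)·0+(1)·1+(1)·1+(2)·3+(-2)·1 = 6
  [Θ]: (2)·1+(1)·0+(1)·0+(2)·0+(-2)·0 = 2
  [T]: (2)·0+(1)·-2+(1)·0+(2)·-1+(-2)·-2 = 0
⇒ L^6 Θ^2

{"L": 6, "Θ": 2, "T": 0}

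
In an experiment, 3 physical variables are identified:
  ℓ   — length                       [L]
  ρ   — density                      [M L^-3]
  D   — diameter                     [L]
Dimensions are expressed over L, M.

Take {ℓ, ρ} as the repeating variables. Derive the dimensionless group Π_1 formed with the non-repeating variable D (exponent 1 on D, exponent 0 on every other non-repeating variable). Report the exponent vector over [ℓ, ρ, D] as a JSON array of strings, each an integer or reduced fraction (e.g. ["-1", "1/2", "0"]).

["-1", "0", "1"]

Dimensional matrix (L×M by ℓ×ρ×D):
  L: [ 1 -3  1]
  M: [ 0  1  0]
Row reduction gives pivot columns ℓ,ρ; rank = 2
Repeat: ℓ,ρ; free: D
RREF:
  r0: [   1    0    1]
  r1: [   0    1    0]
Fix exponent of D at 1; solve each RREF row for its pivot's exponent:
  r0: exp(ℓ) + (1)·1 = 0 ⇒ exp(ℓ) = -1
  r1: exp(ρ) + (0)·1 = 0 ⇒ exp(ρ) = 0
Π_1 = ℓ^-1 · D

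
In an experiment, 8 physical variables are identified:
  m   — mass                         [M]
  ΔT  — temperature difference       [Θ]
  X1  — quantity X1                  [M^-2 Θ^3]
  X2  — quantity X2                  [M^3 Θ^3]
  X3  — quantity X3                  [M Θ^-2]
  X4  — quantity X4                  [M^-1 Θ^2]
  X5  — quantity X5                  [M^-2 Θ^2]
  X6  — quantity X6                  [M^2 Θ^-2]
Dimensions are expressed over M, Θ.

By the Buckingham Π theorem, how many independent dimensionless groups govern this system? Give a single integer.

6

Dimensional matrix (M×Θ by m×ΔT×X1×X2×X3×X4×X5×X6):
  M: [ 1  0 -2  3  1 -1 -2  2]
  Θ: [ 0  1  3  3 -2  2  2 -2]
RREF → pivots at {m,ΔT} ⇒ r = 2
Π count = n − r = 8 − 2 = 6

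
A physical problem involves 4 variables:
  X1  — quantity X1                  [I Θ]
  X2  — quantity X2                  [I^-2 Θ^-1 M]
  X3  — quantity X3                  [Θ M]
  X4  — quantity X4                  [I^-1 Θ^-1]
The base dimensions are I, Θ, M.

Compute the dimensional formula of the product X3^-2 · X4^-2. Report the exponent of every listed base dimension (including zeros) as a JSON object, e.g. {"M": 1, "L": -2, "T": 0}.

Write exponents as rows I,Θ,M / cols X1,X2,X3,X4:
  I: [ 1 -2  0 -1]
  Θ: [ 1 -1  1 -1]
  M: [ 0  1  1  0]
  [I]: (-2)·0+(-2)·-1 = 2
  [Θ]: (-2)·1+(-2)·-1 = 0
  [M]: (-2)·1+(-2)·0 = -2
⇒ I^2 M^-2

{"I": 2, "Θ": 0, "M": -2}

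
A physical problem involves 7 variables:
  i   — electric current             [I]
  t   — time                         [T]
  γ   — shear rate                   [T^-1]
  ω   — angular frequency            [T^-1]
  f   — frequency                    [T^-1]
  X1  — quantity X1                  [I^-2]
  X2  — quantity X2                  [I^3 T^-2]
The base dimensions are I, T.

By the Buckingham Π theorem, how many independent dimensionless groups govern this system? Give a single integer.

Exponent matrix [I,T] × [i,t,γ,ω,f,X1,X2]:
  I: [ 1  0  0  0  0 -2  3]
  T: [ 0  1 -1 -1 -1  0 -2]
Row reduction gives pivot columns i,t; rank = 2
7 vars − rank 2 = 5 Π groups

5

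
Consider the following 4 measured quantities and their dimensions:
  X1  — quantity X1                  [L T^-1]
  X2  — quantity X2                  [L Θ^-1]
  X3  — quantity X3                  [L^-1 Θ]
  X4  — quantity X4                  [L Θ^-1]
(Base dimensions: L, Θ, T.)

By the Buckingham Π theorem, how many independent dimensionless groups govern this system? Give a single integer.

2

Dimensional matrix (L×Θ×T by X1×X2×X3×X4):
  L: [ 1  1 -1  1]
  Θ: [ 0 -1  1 -1]
  T: [-1  0  0  0]
Echelon form has 2 nonzero rows (pivots: X1,X2)
Π count = n − r = 4 − 2 = 2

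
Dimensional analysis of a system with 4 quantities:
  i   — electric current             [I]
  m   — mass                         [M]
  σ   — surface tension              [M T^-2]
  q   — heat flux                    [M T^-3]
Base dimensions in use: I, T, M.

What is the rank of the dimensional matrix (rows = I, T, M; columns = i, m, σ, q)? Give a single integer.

Exponent matrix [I,T,M] × [i,m,σ,q]:
  I: [ 1  0  0  0]
  T: [ 0  0 -2 -3]
  M: [ 0  1  1  1]
RREF → pivots at {i,m,σ} ⇒ r = 3

3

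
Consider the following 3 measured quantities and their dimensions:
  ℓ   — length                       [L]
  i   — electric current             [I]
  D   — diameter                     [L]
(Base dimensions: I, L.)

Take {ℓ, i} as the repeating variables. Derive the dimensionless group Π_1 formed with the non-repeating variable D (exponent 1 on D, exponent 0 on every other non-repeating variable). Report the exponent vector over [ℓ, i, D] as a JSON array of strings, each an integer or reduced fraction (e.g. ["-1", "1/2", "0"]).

["-1", "0", "1"]

Exponent matrix [I,L] × [ℓ,i,D]:
  I: [ 0  1  0]
  L: [ 1  0  1]
Echelon form has 2 nonzero rows (pivots: ℓ,i)
Pivot set = {ℓ,i}, free = {D}
RREF:
  r0: [   1    0    1]
  r1: [   0    1    0]
Fix exponent of D at 1; solve each RREF row for its pivot's exponent:
  r0: exp(ℓ) + (1)·1 = 0 ⇒ exp(ℓ) = -1
  r1: exp(i) + (0)·1 = 0 ⇒ exp(i) = 0
Π_1 = ℓ^-1 · D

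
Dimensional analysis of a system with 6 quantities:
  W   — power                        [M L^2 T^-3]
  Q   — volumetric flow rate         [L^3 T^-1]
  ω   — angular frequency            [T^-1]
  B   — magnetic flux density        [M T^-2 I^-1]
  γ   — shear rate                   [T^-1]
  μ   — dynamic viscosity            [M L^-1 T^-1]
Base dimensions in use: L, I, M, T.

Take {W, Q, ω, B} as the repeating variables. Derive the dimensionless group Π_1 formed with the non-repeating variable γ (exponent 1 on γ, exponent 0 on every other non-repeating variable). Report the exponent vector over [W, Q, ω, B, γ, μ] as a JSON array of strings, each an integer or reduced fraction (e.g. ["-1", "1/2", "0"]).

["0", "0", "-1", "0", "1", "0"]

Dimensional matrix (L×I×M×T by W×Q×ω×B×γ×μ):
  L: [ 2  3  0  0  0 -1]
  I: [ 0  0  0 -1  0  0]
  M: [ 1  0  0  1  0  1]
  T: [-3 -1 -1 -2 -1 -1]
Echelon form has 4 nonzero rows (pivots: W,Q,ω,B)
Pivot set = {W,Q,ω,B}, free = {γ,μ}
RREF:
  r0: [   1    0    0    0    0    1]
  r1: [   0    1    0    0    0   -1]
  r2: [   0    0    1    0    1   -1]
  r3: [   0    0    0    1    0    0]
Fix exponent of γ at 1, μ at 0; solve each RREF row for its pivot's exponent:
  r0: exp(W) + (0)·1 = 0 ⇒ exp(W) = 0
  r1: exp(Q) + (0)·1 = 0 ⇒ exp(Q) = 0
  r2: exp(ω) + (1)·1 = 0 ⇒ exp(ω) = -1
  r3: exp(B) + (0)·1 = 0 ⇒ exp(B) = 0
Π_1 = ω^-1 · γ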